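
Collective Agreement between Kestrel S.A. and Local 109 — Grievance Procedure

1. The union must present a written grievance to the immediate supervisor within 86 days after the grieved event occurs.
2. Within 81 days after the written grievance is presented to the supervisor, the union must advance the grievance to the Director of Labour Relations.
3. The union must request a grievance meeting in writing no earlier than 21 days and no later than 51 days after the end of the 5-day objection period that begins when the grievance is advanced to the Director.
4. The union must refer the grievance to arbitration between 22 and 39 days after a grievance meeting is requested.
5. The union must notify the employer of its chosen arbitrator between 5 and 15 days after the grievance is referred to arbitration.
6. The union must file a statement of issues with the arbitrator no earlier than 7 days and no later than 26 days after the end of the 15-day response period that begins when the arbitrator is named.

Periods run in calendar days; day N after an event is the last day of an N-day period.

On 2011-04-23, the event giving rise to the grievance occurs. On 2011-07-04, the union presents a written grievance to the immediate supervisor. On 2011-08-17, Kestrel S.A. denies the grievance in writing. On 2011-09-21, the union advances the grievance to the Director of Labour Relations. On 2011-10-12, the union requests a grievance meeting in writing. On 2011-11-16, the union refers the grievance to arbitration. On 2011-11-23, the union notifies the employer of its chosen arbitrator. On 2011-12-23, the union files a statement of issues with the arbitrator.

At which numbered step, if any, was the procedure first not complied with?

Step 3

Step 1 — counting 86 days from 2011-04-23 (when the grieved event occurs) gives a deadline of 2011-07-18; completed 2011-07-04, before the deadline.
Step 2 — counting 81 days from 2011-07-04 (when the written grievance is presented to the supervisor) gives a deadline of 2011-09-23; done 2011-09-21 — timely.
Step 3 — 21 and 51 days from 2011-09-26 (end of the 5-day objection period, which began when the grievance is advanced to the Director on 2011-09-21) are 2011-10-17 and 2011-11-16 respectively; 2011-10-12 is 5 days too early.
Later steps need not be reached.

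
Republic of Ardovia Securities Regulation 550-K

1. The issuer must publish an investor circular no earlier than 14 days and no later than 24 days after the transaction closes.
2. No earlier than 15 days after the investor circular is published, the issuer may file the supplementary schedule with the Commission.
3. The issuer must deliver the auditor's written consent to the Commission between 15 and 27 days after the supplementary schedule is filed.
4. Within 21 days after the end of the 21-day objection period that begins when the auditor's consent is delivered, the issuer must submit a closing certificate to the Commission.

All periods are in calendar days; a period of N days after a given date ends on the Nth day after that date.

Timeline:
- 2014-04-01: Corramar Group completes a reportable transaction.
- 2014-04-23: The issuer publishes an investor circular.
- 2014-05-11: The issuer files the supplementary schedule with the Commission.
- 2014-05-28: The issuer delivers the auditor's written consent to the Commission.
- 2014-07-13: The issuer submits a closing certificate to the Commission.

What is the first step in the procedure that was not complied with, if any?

Step 1 — 14 and 24 days from 2014-04-01 (when the transaction closes) are 2014-04-15 and 2014-04-25 respectively; done 2014-04-23, which is between those dates.
Step 2 — must wait 15 days from 2014-04-23 (when the investor circular is published), so not before 2014-05-08; 2014-05-11 is on or after that date.
Step 3 — 15 and 27 days from 2014-05-11 (when the supplementary schedule is filed) are 2014-05-26 and 2014-06-07 respectively; 2014-05-28 falls inside that range.
Step 4 — counting 21 days from 2014-06-18 (end of the 21-day objection period, which began when the auditor's consent is delivered on 2014-05-28) gives a deadline of 2014-07-09; not done until 2014-07-13, 4 days after the deadline.
The analysis stops there.

Step 4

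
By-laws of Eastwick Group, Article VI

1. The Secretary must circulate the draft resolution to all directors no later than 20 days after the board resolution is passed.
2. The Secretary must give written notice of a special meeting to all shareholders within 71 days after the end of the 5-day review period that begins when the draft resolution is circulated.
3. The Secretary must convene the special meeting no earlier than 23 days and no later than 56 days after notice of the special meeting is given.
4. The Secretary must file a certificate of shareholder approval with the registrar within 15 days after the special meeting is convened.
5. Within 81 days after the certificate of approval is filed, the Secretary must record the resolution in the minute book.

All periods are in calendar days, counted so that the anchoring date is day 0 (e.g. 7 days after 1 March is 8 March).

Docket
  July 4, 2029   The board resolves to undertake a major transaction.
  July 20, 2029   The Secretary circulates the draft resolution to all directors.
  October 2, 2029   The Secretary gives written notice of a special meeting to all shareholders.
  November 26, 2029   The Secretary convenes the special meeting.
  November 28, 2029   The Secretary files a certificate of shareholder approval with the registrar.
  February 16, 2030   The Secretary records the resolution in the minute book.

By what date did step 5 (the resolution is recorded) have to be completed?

Step 5 runs from November 28, 2029, when the certificate of approval is filed. 81 days after November 28, 2029 is February 17, 2030.

February 17, 2030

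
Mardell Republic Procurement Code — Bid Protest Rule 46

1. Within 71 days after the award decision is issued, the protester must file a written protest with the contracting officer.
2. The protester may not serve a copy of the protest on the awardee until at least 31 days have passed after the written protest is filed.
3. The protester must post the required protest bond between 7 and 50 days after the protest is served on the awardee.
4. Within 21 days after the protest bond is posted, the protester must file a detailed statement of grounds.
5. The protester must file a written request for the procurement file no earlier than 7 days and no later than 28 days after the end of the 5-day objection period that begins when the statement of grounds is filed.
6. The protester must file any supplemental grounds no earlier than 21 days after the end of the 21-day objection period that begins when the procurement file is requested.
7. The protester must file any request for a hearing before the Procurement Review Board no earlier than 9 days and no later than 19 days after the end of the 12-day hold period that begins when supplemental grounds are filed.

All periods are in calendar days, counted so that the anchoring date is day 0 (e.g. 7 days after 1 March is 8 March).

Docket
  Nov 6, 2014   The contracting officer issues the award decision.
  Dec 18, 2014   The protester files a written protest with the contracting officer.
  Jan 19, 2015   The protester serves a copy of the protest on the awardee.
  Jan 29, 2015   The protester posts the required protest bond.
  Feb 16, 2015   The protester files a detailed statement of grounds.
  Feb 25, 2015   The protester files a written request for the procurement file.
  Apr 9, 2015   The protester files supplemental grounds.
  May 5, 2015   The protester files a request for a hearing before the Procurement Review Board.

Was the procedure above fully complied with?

No

Step 1 — counting 71 days from Nov 6, 2014 (when the award decision is issued) gives a deadline of Jan 16, 2015; done Dec 18, 2014 — timely.
Step 2 — must wait 31 days from Dec 18, 2014 (when the written protest is filed), so not before Jan 18, 2015; done Jan 19, 2015 — permitted.
Step 3 — 7 and 50 days from Jan 19, 2015 (when the protest is served on the awardee) are Jan 26, 2015 and Mar 10, 2015 respectively; Jan 29, 2015 falls inside that range.
Step 4 — counting 21 days from Jan 29, 2015 (when the protest bond is posted) gives a deadline of Feb 19, 2015; done Feb 16, 2015 — timely.
Step 5 — 7 and 28 days from Feb 21, 2015 (end of the 5-day objection period, which began when the statement of grounds is filed on Feb 16, 2015) are Feb 28, 2015 and Mar 21, 2015 respectively; done Feb 25, 2015 — 3 days before the window opened.
That is the first point of non-compliance.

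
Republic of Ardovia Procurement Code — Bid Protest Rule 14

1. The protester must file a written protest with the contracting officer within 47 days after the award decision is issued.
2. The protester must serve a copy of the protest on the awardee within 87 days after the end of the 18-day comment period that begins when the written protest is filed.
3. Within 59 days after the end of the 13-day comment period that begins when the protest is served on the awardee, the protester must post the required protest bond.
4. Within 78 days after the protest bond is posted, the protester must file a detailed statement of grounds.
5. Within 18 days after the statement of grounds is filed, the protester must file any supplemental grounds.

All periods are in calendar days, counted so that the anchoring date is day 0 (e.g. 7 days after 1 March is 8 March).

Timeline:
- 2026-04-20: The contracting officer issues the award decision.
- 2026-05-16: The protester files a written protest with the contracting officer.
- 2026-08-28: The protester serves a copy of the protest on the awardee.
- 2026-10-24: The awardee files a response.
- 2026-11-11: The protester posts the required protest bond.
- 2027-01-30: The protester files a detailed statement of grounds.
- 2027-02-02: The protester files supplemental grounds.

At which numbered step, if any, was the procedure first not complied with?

Step 1 — counting 47 days from 2026-04-20 (when the award decision is issued) gives a deadline of 2026-06-06; 2026-05-16 is within that limit.
Step 2 — counting 87 days from 2026-06-03 (end of the 18-day comment period, which began when the written protest is filed on 2026-05-16) gives a deadline of 2026-08-29; done 2026-08-28 — timely.
Step 3 — counting 59 days from 2026-09-10 (end of the 13-day comment period, which began when the protest is served on the awardee on 2026-08-28) gives a deadline of 2026-11-08; not done until 2026-11-11, 3 days after the deadline.
That is the first point of non-compliance.

Step 3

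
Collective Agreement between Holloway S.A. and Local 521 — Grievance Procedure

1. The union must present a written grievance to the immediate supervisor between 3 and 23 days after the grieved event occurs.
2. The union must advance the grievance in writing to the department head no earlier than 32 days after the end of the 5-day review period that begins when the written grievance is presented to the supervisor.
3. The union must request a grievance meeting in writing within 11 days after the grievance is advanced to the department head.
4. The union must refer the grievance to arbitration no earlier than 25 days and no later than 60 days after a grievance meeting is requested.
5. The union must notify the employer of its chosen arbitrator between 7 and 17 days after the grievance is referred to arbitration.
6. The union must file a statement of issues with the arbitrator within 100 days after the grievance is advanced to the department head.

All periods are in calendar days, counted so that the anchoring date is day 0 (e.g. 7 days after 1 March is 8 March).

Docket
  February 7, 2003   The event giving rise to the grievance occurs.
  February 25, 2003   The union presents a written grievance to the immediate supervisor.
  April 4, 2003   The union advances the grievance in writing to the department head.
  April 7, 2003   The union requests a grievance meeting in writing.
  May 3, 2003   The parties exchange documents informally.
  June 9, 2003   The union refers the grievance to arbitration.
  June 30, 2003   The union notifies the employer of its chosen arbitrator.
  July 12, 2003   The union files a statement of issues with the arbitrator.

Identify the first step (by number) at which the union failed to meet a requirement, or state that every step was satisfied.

Step 4

Step 1: the window is 3–23 days after February 7, 2003 (when the grieved event occurs), so February 10, 2003 through March 2, 2003; done February 25, 2003, which is between those dates.
Step 2: the earliest permitted date is 32 days after March 2, 2003 (end of the 5-day review period, which began when the written grievance is presented to the supervisor on February 25, 2003), i.e. April 3, 2003; April 4, 2003 is on or after that date.
Step 3: 11 days after April 4, 2003 (when the grievance is advanced to the department head) is April 15, 2003; April 7, 2003 is within that limit.
Step 4: the window is 25–60 days after April 7, 2003 (when a grievance meeting is requested), so May 2, 2003 through June 6, 2003; June 9, 2003 is 3 days past the end of the window.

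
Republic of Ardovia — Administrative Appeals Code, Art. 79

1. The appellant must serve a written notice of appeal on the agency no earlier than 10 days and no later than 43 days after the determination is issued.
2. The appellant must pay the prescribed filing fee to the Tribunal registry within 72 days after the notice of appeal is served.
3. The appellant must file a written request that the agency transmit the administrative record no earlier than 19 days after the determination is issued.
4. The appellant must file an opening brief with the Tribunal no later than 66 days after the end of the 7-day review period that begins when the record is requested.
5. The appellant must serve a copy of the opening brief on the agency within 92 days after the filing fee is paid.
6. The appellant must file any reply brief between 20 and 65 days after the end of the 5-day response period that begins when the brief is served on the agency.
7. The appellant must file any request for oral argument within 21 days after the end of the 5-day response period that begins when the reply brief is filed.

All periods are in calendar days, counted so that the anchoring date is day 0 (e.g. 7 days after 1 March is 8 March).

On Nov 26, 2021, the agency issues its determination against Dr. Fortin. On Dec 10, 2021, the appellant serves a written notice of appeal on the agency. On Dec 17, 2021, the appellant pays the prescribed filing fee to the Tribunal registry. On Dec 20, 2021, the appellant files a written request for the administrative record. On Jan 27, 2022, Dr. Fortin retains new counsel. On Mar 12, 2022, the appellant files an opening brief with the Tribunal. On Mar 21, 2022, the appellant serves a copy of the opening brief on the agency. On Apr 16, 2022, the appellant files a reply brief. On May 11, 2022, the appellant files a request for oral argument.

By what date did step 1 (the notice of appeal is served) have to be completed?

Jan 8, 2022

Step 1 runs from Nov 26, 2021, when the determination is issued. The window is 10–43 days after Nov 26, 2021; it closes on Jan 8, 2022.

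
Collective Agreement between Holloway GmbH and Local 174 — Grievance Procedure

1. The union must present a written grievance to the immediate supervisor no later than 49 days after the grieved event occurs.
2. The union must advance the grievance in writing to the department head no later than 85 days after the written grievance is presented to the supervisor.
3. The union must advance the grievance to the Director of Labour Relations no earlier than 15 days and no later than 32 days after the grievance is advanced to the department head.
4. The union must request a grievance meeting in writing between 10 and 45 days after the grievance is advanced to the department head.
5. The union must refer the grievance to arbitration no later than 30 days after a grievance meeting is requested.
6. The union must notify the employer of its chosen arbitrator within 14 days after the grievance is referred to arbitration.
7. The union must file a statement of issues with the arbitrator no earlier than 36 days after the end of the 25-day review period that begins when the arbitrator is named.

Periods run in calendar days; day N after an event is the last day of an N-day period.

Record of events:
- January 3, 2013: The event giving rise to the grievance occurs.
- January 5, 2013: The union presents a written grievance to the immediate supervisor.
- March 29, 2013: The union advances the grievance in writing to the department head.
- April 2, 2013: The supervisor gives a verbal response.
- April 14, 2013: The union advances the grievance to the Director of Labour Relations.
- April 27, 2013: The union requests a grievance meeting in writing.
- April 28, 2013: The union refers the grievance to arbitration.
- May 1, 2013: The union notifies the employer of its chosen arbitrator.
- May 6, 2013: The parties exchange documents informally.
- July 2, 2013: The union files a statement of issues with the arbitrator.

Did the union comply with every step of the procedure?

Step 1 — counting 49 days from January 3, 2013 (when the grieved event occurs) gives a deadline of February 21, 2013; January 5, 2013 is within that limit.
Step 2 — counting 85 days from January 5, 2013 (when the written grievance is presented to the supervisor) gives a deadline of March 31, 2013; March 29, 2013 is within that limit.
Step 3 — 15 and 32 days from March 29, 2013 (when the grievance is advanced to the department head) are April 13, 2013 and April 30, 2013 respectively; April 14, 2013 falls inside that range.
Step 4 — 10 and 45 days from March 29, 2013 (when the grievance is advanced to the department head) are April 8, 2013 and May 13, 2013 respectively; done April 27, 2013 — within the window.
Step 5 — counting 30 days from April 27, 2013 (when a grievance meeting is requested) gives a deadline of May 27, 2013; April 28, 2013 is within that limit.
Step 6 — counting 14 days from April 28, 2013 (when the grievance is referred to arbitration) gives a deadline of May 12, 2013; done May 1, 2013 — timely.
Step 7 — must wait 36 days from May 26, 2013 (end of the 25-day review period, which began when the arbitrator is named on May 1, 2013), so not before July 1, 2013; July 2, 2013 is on or after that date.

Yes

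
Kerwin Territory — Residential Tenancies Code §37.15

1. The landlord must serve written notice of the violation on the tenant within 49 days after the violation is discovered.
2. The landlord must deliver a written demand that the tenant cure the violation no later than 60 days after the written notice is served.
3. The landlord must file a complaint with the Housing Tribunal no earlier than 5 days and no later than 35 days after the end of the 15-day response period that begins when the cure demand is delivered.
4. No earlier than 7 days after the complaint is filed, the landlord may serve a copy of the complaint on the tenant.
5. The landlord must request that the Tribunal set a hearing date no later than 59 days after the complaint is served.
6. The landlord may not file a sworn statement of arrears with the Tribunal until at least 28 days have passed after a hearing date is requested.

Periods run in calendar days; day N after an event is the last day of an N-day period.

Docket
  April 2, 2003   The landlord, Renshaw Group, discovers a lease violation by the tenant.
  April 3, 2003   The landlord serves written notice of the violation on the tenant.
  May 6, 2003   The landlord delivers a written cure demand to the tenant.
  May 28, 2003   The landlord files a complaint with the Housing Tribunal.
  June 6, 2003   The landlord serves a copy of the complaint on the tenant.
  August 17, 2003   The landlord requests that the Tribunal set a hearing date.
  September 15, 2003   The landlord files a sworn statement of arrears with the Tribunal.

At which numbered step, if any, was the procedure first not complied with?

Step 5

Step 1: 49 days after April 2, 2003 (when the violation is discovered) is May 21, 2003; completed April 3, 2003, before the deadline.
Step 2: 60 days after April 3, 2003 (when the written notice is served) is June 2, 2003; completed May 6, 2003, before the deadline.
Step 3: the window is 5–35 days after May 21, 2003 (end of the 15-day response period, which began when the cure demand is delivered on May 6, 2003), so May 26, 2003 through June 25, 2003; May 28, 2003 falls inside that range.
Step 4: the earliest permitted date is 7 days after May 28, 2003 (when the complaint is filed), i.e. June 4, 2003; June 6, 2003 is on or after that date.
Step 5: 59 days after June 6, 2003 (when the complaint is served) is August 4, 2003; done August 17, 2003 — 13 days late.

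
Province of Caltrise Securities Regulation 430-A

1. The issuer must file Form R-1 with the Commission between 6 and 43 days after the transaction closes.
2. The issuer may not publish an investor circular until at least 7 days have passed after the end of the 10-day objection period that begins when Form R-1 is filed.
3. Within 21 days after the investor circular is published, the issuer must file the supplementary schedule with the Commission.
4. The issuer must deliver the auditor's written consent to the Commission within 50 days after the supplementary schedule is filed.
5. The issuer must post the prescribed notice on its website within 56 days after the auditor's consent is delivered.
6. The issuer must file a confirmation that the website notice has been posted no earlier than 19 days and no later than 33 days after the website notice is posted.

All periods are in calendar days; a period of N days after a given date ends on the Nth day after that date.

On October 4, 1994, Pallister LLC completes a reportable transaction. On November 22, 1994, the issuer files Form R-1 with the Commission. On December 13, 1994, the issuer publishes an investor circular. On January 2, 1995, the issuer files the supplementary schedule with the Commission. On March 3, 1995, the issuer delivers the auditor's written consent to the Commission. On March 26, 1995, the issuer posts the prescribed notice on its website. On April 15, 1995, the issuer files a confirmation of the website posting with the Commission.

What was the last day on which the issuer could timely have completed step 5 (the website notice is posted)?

April 28, 1995

Step 5 runs from March 3, 1995, when the auditor's consent is delivered. 56 days after March 3, 1995 is April 28, 1995.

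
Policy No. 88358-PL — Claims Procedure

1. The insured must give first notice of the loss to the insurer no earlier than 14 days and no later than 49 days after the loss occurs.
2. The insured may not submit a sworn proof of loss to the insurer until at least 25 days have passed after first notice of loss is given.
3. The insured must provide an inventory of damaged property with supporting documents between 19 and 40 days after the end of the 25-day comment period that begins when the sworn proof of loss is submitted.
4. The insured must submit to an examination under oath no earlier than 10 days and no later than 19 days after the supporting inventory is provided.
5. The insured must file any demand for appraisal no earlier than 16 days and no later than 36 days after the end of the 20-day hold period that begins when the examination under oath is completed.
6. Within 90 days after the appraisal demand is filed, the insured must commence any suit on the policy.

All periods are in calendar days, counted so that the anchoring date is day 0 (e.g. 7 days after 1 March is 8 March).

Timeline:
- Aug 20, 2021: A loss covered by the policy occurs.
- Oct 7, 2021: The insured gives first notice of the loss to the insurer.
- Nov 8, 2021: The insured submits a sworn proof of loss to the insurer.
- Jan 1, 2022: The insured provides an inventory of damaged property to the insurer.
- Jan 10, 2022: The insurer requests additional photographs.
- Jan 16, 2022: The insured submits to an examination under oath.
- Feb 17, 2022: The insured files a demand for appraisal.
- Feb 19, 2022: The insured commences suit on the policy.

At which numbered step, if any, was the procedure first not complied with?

Step 5

Step 1: the window is 14–49 days after Aug 20, 2021 (when the loss occurs), so Sep 3, 2021 through Oct 8, 2021; Oct 7, 2021 falls inside that range.
Step 2: the earliest permitted date is 25 days after Oct 7, 2021 (when first notice of loss is given), i.e. Nov 1, 2021; done Nov 8, 2021, after the minimum wait.
Step 3: the window is 19–40 days after Dec 3, 2021 (end of the 25-day comment period, which began when the sworn proof of loss is submitted on Nov 8, 2021), so Dec 22, 2021 through Jan 12, 2022; Jan 1, 2022 falls inside that range.
Step 4: the window is 10–19 days after Jan 1, 2022 (when the supporting inventory is provided), so Jan 11, 2022 through Jan 20, 2022; done Jan 16, 2022, which is between those dates.
Step 5: the window is 16–36 days after Feb 5, 2022 (end of the 20-day hold period, which began when the examination under oath is completed on Jan 16, 2022), so Feb 21, 2022 through Mar 13, 2022; Feb 17, 2022 is 4 days too early.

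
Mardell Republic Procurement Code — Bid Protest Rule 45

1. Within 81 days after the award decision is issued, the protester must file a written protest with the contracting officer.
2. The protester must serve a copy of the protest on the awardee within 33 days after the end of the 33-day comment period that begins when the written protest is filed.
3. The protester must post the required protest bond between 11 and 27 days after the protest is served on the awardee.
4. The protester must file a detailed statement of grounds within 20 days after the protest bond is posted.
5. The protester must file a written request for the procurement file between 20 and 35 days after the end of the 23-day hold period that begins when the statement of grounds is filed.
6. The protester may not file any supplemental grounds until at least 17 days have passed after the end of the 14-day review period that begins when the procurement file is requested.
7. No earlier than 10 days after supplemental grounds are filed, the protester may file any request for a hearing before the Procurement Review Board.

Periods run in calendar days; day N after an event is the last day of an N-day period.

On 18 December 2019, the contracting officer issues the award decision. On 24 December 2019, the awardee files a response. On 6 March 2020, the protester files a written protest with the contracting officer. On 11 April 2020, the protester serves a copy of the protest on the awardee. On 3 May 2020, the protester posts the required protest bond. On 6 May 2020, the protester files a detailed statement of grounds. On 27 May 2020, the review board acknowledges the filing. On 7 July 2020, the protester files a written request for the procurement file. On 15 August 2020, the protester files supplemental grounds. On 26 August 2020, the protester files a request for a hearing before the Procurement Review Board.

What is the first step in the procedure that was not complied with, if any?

Step 5

Step 1 — counting 81 days from 18 December 2019 (when the award decision is issued) gives a deadline of 8 March 2020; done 6 March 2020 — timely.
Step 2 — counting 33 days from 8 April 2020 (end of the 33-day comment period, which began when the written protest is filed on 6 March 2020) gives a deadline of 11 May 2020; done 11 April 2020 — timely.
Step 3 — 11 and 27 days from 11 April 2020 (when the protest is served on the awardee) are 22 April 2020 and 8 May 2020 respectively; done 3 May 2020, which is between those dates.
Step 4 — counting 20 days from 3 May 2020 (when the protest bond is posted) gives a deadline of 23 May 2020; done 6 May 2020 — timely.
Step 5 — 20 and 35 days from 29 May 2020 (end of the 23-day hold period, which began when the statement of grounds is filed on 6 May 2020) are 18 June 2020 and 3 July 2020 respectively; done 7 July 2020 — 4 days after the window closed.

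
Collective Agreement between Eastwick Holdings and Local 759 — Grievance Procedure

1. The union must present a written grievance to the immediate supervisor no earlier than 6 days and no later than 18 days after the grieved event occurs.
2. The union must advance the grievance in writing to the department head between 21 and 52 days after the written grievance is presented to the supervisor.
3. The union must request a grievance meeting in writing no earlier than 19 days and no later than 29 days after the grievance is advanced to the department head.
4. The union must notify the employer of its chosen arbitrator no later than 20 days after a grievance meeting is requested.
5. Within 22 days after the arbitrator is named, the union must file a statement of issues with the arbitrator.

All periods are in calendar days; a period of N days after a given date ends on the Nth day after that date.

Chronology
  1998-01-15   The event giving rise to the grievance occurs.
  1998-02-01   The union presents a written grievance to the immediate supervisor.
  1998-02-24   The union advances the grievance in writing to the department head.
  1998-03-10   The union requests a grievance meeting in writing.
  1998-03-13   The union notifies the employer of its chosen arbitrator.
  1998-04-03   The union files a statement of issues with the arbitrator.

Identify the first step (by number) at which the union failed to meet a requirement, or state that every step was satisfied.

Step 3

Step 1 — 6 and 18 days from 1998-01-15 (when the grieved event occurs) are 1998-01-21 and 1998-02-02 respectively; done 1998-02-01 — within the window.
Step 2 — 21 and 52 days from 1998-02-01 (when the written grievance is presented to the supervisor) are 1998-02-22 and 1998-03-25 respectively; 1998-02-24 falls inside that range.
Step 3 — 19 and 29 days from 1998-02-24 (when the grievance is advanced to the department head) are 1998-03-15 and 1998-03-25 respectively; done 1998-03-10 — 5 days before the window opened.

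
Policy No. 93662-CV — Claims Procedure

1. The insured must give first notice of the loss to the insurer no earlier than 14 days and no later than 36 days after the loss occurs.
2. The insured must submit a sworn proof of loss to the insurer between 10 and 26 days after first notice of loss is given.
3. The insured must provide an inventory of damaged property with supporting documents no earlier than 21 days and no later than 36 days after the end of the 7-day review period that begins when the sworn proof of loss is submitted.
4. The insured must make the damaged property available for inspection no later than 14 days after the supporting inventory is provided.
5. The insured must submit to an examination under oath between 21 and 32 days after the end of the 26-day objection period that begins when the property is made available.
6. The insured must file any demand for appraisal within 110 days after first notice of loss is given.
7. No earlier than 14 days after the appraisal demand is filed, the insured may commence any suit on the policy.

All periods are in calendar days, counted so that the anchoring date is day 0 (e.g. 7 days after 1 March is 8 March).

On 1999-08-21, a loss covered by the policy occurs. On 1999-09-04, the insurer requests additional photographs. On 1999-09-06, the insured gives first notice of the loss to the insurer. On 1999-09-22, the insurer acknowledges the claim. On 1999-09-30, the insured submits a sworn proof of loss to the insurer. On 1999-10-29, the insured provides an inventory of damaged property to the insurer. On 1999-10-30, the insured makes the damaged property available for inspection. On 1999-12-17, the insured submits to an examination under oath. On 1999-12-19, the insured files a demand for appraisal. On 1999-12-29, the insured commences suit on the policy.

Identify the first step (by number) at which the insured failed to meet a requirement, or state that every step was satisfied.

Step 7

Step 1: the window is 14–36 days after 1999-08-21 (when the loss occurs), so 1999-09-04 through 1999-09-26; done 1999-09-06, which is between those dates.
Step 2: the window is 10–26 days after 1999-09-06 (when first notice of loss is given), so 1999-09-16 through 1999-10-02; done 1999-09-30, which is between those dates.
Step 3: the window is 21–36 days after 1999-10-07 (end of the 7-day review period, which began when the sworn proof of loss is submitted on 1999-09-30), so 1999-10-28 through 1999-11-12; done 1999-10-29, which is between those dates.
Step 4: 14 days after 1999-10-29 (when the supporting inventory is provided) is 1999-11-12; done 1999-10-30 — timely.
Step 5: the window is 21–32 days after 1999-11-25 (end of the 26-day objection period, which began when the property is made available on 1999-10-30), so 1999-12-16 through 1999-12-27; done 1999-12-17 — within the window.
Step 6: 110 days after 1999-09-06 (when first notice of loss is given) is 1999-12-25; 1999-12-19 is within that limit.
Step 7: the earliest permitted date is 14 days after 1999-12-19 (when the appraisal demand is filed), i.e. 2000-01-02; 1999-12-29 is 4 days before the earliest permitted date.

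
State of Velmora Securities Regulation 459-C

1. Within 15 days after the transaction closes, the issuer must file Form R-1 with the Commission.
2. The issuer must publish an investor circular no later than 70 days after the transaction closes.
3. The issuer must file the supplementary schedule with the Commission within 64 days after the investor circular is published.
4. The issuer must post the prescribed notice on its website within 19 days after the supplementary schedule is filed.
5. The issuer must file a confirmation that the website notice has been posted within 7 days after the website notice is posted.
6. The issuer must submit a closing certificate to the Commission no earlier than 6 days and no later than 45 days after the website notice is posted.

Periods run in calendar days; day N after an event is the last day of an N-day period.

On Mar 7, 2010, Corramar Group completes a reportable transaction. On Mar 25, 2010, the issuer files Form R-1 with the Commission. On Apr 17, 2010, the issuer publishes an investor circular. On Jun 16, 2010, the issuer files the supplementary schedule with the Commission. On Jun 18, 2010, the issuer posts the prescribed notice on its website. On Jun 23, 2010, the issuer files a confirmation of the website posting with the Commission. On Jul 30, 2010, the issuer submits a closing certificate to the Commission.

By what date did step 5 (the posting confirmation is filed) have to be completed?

Step 5 runs from Jun 18, 2010, when the website notice is posted. 7 days after Jun 18, 2010 is Jun 25, 2010.

Jun 25, 2010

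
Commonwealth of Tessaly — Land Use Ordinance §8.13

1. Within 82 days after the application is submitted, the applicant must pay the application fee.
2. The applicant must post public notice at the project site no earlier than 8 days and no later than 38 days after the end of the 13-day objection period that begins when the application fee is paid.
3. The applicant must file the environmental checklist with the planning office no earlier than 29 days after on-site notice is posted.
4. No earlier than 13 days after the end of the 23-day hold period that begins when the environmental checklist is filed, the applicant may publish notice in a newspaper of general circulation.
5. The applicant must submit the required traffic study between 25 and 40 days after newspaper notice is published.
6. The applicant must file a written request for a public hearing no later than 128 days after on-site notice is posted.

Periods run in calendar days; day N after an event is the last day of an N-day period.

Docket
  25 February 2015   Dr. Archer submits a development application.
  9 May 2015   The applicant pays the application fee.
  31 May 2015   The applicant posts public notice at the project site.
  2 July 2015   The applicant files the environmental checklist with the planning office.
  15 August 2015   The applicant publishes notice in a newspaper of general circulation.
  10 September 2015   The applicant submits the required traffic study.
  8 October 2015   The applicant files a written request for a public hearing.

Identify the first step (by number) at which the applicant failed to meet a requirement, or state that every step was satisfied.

Step 1 — counting 82 days from 25 February 2015 (when the application is submitted) gives a deadline of 18 May 2015; 9 May 2015 is within that limit.
Step 2 — 8 and 38 days from 22 May 2015 (end of the 13-day objection period, which began when the application fee is paid on 9 May 2015) are 30 May 2015 and 29 June 2015 respectively; done 31 May 2015, which is between those dates.
Step 3 — must wait 29 days from 31 May 2015 (when on-site notice is posted), so not before 29 June 2015; done 2 July 2015, after the minimum wait.
Step 4 — must wait 13 days from 25 July 2015 (end of the 23-day hold period, which began when the environmental checklist is filed on 2 July 2015), so not before 7 August 2015; done 15 August 2015, after the minimum wait.
Step 5 — 25 and 40 days from 15 August 2015 (when newspaper notice is published) are 9 September 2015 and 24 September 2015 respectively; 10 September 2015 falls inside that range.
Step 6 — counting 128 days from 31 May 2015 (when on-site notice is posted) gives a deadline of 6 October 2015; done 8 October 2015 — 2 days late.

Step 6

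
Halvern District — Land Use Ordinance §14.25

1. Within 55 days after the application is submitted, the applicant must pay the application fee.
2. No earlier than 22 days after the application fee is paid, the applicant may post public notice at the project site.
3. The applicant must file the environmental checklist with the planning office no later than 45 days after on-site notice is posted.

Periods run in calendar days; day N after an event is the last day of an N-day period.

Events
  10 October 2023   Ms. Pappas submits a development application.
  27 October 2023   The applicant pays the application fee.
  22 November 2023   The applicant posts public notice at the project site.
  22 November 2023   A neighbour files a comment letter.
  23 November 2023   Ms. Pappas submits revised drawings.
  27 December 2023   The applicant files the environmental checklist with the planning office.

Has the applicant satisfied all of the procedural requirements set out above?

Yes

Step 1 — counting 55 days from 10 October 2023 (when the application is submitted) gives a deadline of 4 December 2023; completed 27 October 2023, before the deadline.
Step 2 — must wait 22 days from 27 October 2023 (when the application fee is paid), so not before 18 November 2023; 22 November 2023 is on or after that date.
Step 3 — counting 45 days from 22 November 2023 (when on-site notice is posted) gives a deadline of 6 January 2024; done 27 December 2023 — timely.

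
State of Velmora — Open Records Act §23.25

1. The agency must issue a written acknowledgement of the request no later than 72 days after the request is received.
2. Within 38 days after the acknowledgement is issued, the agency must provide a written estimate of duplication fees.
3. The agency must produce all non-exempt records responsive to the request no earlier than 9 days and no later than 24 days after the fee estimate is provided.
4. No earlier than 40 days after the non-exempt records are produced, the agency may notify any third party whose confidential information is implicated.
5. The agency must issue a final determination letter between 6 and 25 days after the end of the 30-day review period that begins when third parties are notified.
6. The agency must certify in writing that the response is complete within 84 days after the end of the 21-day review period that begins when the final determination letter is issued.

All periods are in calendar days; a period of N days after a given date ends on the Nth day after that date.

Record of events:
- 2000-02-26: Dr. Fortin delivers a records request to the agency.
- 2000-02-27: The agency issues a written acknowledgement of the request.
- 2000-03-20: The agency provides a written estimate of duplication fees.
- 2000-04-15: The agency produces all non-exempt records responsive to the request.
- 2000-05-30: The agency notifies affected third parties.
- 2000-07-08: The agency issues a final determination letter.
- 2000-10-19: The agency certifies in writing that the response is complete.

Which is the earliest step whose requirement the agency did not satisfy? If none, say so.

Step 3

Step 1 — counting 72 days from 2000-02-26 (when the request is received) gives a deadline of 2000-05-08; done 2000-02-27 — timely.
Step 2 — counting 38 days from 2000-02-27 (when the acknowledgement is issued) gives a deadline of 2000-04-05; done 2000-03-20 — timely.
Step 3 — 9 and 24 days from 2000-03-20 (when the fee estimate is provided) are 2000-03-29 and 2000-04-13 respectively; done 2000-04-15 — 2 days after the window closed.
The procedure was therefore not followed at step 3.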